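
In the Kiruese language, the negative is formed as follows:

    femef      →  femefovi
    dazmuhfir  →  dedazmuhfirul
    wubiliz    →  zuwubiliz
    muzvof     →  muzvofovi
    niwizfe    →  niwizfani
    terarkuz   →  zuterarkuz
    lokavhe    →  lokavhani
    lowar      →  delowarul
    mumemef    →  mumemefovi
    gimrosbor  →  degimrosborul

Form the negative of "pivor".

mumemef and niwizfe both have last vowel 'e' yet inflect differently (mumemefovi, niwizfani), so the last vowel is not what conditions the rule; the final letter is.
"pivor" ends in -r. The stems ending in -r (gimrosbor → degimrosborul, dazmuhfir → dedazmuhfirul, lowar → delowarul) add de- … -ul around the stem.
The other patterns: stems ending in -f add -ovi; stems ending in -e drop the final letter and add -ani; stems ending in -z add the prefix zu-.
So pivor → depivorul.

depivorul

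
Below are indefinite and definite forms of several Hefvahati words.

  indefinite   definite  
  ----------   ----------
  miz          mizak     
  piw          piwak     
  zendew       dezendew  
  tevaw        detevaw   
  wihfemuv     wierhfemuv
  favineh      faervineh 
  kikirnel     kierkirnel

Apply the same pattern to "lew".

lewak

piw and zendew both end in -w yet inflect differently (piwak, dezendew), so the final letter is not what conditions the rule; the number of vowels is.
"lew" has 1 vowel. The stems with 1 vowel (miz → mizak, piw → piwak) add -ak.
The other patterns: stems with 2 vowels add the prefix de-; stems with 3 vowels insert -er- after the first vowel.
So lew → lewak.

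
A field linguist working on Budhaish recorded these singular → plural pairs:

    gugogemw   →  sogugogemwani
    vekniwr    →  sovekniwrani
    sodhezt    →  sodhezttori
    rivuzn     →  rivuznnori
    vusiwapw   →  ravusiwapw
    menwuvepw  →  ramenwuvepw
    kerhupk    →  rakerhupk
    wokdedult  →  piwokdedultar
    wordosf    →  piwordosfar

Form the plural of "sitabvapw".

gugogemw and vusiwapw both end in -w yet inflect differently (sogugogemwani, ravusiwapw), so the final letter is not what conditions the rule; the second-to-last letter is.
"sitabvapw" has second-to-last letter 'p'. The stems whose second-to-last letter is 'p' (vusiwapw → ravusiwapw, menwuvepw → ramenwuvepw, kerhupk → rakerhupk) add the prefix ra-.
So sitabvapw → rasitabvapw.

rasitabvapw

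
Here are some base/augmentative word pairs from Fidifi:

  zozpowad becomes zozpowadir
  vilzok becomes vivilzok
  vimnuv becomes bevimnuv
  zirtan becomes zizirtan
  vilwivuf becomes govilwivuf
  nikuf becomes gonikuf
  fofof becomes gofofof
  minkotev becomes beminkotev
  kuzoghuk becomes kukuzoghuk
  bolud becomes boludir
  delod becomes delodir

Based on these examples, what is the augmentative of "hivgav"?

behivgav

vimnuv and bolud both have last vowel 'u' yet inflect differently (bevimnuv, boludir), so the last vowel is not what conditions the rule; the final letter is.
"hivgav" ends in -v. The stems ending in -v (vimnuv → bevimnuv, minkotev → beminkotev) add the prefix be-.
The other patterns: stems ending in -d add -ir; stems ending in -f add the prefix go-; stems ending in -k or -n repeat the first consonant+vowel as a prefix.
So hivgav → behivgav.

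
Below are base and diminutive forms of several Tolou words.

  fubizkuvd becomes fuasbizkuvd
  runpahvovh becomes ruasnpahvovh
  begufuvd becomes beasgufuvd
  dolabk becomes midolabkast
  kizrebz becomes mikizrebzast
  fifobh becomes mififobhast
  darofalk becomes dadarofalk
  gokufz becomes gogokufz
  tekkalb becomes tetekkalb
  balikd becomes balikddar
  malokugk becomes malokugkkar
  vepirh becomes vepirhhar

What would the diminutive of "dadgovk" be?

runpahvovh and fifobh both end in -h yet inflect differently (ruasnpahvovh, mififobhast), so the final letter is not what conditions the rule; the second-to-last letter is.
"dadgovk" has second-to-last letter 'v'. The stems whose second-to-last letter is 'v' (fubizkuvd → fuasbizkuvd, runpahvovh → ruasnpahvovh, begufuvd → beasgufuvd) insert -as- after the first vowel.
The other patterns: stems whose second-to-last letter is 'b' add mi- … -ast around the stem; stems whose second-to-last letter is 'f' or 'l' repeat the first consonant+vowel as a prefix; stems whose second-to-last letter is 'g', 'k' or 'r' double the final consonant and add -ar.
So dadgovk → daasdgovk.

daasdgovk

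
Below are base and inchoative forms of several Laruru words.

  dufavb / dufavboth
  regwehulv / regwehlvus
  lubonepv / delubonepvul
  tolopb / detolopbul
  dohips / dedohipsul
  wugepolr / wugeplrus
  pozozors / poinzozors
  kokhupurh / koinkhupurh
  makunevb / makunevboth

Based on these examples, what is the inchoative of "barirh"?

bainrirh

pozozors and dohips both end in -s yet inflect differently (poinzozors, dedohipsul), so the final letter is not what conditions the rule; the second-to-last letter is.
"barirh" has second-to-last letter 'r'. The stems whose second-to-last letter is 'r' (pozozors → poinzozors, kokhupurh → koinkhupurh) insert -in- after the first vowel.
So barirh → bainrirh.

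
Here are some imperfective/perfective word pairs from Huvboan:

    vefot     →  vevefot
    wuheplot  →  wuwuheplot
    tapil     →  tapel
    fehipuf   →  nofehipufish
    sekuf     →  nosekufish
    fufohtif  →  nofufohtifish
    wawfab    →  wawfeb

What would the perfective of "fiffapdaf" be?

tapil and fufohtif both have last vowel 'i' yet inflect differently (tapel, nofufohtifish), so the last vowel is not what conditions the rule; the final letter is.
"fiffapdaf" ends in -f. The stems ending in -f (sekuf → nosekufish, fehipuf → nofehipufish, fufohtif → nofufohtifish) add no- … -ish around the stem.
The other patterns: stems ending in -b or -l change the last vowel to 'e'; stems ending in -t repeat the first consonant+vowel as a prefix.
So fiffapdaf → nofiffapdafish.

nofiffapdafish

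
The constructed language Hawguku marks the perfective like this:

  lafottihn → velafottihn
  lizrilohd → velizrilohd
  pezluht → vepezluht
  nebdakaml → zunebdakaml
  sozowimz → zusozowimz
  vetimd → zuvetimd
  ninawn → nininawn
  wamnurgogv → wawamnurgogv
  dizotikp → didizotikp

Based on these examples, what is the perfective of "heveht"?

lizrilohd and vetimd both end in -d yet inflect differently (velizrilohd, zuvetimd), so the final letter is not what conditions the rule; the second-to-last letter is.
"heveht" has second-to-last letter 'h'. The stems whose second-to-last letter is 'h' (lafottihn → velafottihn, lizrilohd → velizrilohd, pezluht → vepezluht) add the prefix ve-.
So heveht → veheveht.

veheveht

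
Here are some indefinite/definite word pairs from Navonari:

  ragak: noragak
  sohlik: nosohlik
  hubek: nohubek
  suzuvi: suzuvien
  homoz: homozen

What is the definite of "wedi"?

sohlik and suzuvi both have last vowel 'i' yet inflect differently (nosohlik, suzuvien), so the last vowel is not what conditions the rule; the final letter is.
"wedi" ends in -i. The one such stem in the data (suzuvi → suzuvien) adds -en, so the same rule applies.
The other pattern: stems ending in -k add the prefix no-.
So wedi → wedien.

wedien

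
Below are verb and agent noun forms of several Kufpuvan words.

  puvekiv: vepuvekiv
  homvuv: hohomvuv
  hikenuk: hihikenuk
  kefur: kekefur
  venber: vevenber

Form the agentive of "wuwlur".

homvuv and puvekiv both end in -v yet inflect differently (hohomvuv, vepuvekiv), so the final letter is not what conditions the rule; the last vowel is.
"wuwlur" has last vowel 'u'. The stems whose last vowel is 'u' (hikenuk → hihikenuk, kefur → kekefur, homvuv → hohomvuv) repeat the first consonant+vowel as a prefix.
The other pattern: stems whose last vowel is 'e' or 'i' add the prefix ve-.
So wuwlur → wuwuwlur.

wuwuwlur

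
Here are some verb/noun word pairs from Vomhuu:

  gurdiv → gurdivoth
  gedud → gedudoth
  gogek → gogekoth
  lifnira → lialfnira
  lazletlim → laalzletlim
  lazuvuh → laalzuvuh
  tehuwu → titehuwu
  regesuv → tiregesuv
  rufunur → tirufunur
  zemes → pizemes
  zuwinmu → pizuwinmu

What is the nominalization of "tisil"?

"tisil" begins with t-. The one such stem in the data (tehuwu → titehuwu) adds the prefix ti-, so the same rule applies.
So tisil → titisil.

titisil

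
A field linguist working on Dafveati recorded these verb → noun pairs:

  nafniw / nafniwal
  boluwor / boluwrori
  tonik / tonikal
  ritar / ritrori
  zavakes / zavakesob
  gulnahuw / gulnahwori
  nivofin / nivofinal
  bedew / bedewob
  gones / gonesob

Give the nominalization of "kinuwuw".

nafniw and bedew both end in -w yet inflect differently (nafniwal, bedewob), so the final letter is not what conditions the rule; the last vowel is.
"kinuwuw" has last vowel 'u'. The one such stem in the data (gulnahuw → gulnahwori) deletes the last vowel and adds -ori (as do ritar, boluwor), so the same rule applies.
The other patterns: stems whose last vowel is 'i' add -al; stems whose last vowel is 'e' add -ob.
So kinuwuw → kinuwwori.

kinuwwori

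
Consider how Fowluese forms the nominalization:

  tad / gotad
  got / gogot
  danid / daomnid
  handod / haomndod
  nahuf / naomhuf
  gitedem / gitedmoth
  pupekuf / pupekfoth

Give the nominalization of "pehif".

tad and danid both end in -d yet inflect differently (gotad, daomnid), so the final letter is not what conditions the rule; the number of vowels is.
"pehif" has 2 vowels. The stems with 2 vowels (danid → daomnid, handod → haomndod, nahuf → naomhuf) insert -om- after the first vowel.
The other patterns: stems with 1 vowel add the prefix go-; stems with 3 vowels delete the last vowel and add -oth.
So pehif → peomhif.

peomhif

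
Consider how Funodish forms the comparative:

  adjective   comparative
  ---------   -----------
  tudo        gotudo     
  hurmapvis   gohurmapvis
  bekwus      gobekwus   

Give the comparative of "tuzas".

gotuzas

Every pair shown (tudo → gotudo, hurmapvis → gohurmapvis, bekwus → gobekwus) follows the same rule: add the prefix go-.
So tuzas → gotuzas.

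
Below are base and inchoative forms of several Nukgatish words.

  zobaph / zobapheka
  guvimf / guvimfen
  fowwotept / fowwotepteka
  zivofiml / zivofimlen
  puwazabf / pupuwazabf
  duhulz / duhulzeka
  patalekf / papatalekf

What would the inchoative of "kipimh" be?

kipimhen

"kipimh" has second-to-last letter 'm'. The stems whose second-to-last letter is 'm' (guvimf → guvimfen, zivofiml → zivofimlen) add -en.
The other patterns: stems whose second-to-last letter is 'l' or 'p' add -eka; stems whose second-to-last letter is 'b' or 'k' repeat the first consonant+vowel as a prefix.
So kipimh → kipimhen.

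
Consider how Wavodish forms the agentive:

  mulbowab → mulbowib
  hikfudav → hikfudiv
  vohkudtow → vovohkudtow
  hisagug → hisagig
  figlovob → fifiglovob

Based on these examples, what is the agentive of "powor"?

"powor" has last vowel 'o'. The stems whose last vowel is 'o' (vohkudtow → vovohkudtow, figlovob → fifiglovob) repeat the first consonant+vowel as a prefix.
The other pattern: stems whose last vowel is 'a' or 'u' change the last vowel to 'i'.
So powor → popowor.

popowor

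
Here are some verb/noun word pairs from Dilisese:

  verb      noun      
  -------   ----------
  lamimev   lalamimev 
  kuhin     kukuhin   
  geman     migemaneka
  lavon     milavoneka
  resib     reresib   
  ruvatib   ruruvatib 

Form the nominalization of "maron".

mimaroneka

"maron" has last vowel 'o'. The one such stem in the data (lavon → milavoneka) adds mi- … -eka around the stem, so the same rule applies.
The other pattern: stems whose last vowel is 'e' or 'i' repeat the first consonant+vowel as a prefix.
So maron → mimaroneka.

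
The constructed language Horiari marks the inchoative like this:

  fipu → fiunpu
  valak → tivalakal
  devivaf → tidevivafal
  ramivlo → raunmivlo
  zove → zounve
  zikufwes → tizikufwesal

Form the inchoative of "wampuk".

tiwampukal

zove and zikufwes both have last vowel 'e' yet inflect differently (zounve, tizikufwesal), so the last vowel is not what conditions the rule; whether the stem ends in a vowel or a consonant is.
"wampuk" ends in a consonant. The stems ending in a consonant (valak → tivalakal, devivaf → tidevivafal, zikufwes → tizikufwesal) add ti- … -al around the stem.
The other pattern: stems ending in a vowel insert -un- after the first vowel.
So wampuk → tiwampukal.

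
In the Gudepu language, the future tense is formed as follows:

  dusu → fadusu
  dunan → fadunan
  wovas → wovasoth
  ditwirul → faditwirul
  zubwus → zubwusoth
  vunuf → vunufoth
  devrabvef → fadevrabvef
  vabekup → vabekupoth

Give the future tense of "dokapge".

devrabvef and vunuf both end in -f yet inflect differently (fadevrabvef, vunufoth), so the final letter is not what conditions the rule; the first letter is.
"dokapge" begins with d-. The stems beginning with d- (ditwirul → faditwirul, dusu → fadusu, dunan → fadunan) add the prefix fa-.
So dokapge → fadokapge.

fadokapge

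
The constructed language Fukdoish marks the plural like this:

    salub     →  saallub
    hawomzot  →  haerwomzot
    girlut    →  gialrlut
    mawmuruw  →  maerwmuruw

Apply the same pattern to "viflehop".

vierflehop

"viflehop" has 3 vowels. The stems with 3 vowels (mawmuruw → maerwmuruw, hawomzot → haerwomzot) insert -er- after the first vowel.
So viflehop → vierflehop.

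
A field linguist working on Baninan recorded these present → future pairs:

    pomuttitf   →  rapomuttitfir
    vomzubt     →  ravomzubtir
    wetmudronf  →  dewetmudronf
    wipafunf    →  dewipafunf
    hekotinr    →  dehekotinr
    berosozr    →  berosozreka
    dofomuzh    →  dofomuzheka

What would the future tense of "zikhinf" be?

dezikhinf

pomuttitf and wetmudronf both end in -f yet inflect differently (rapomuttitfir, dewetmudronf), so the final letter is not what conditions the rule; the second-to-last letter is.
"zikhinf" has second-to-last letter 'n'. The stems whose second-to-last letter is 'n' (wetmudronf → dewetmudronf, wipafunf → dewipafunf, hekotinr → dehekotinr) add the prefix de-.
So zikhinf → dezikhinf.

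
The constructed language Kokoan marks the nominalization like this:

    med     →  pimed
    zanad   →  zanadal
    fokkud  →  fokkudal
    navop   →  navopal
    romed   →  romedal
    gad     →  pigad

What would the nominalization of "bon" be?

med and zanad both end in -d yet inflect differently (pimed, zanadal), so the final letter is not what conditions the rule; the number of vowels is.
"bon" has 1 vowel. The stems with 1 vowel (med → pimed, gad → pigad) add the prefix pi-.
So bon → pibon.

pibon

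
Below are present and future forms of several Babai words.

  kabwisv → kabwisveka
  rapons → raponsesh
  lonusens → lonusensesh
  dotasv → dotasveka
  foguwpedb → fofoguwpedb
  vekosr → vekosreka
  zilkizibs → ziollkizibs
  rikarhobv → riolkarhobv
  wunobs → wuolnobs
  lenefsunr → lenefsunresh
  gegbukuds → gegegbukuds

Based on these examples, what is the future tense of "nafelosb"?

nafelosbeka

kabwisv and rikarhobv both end in -v yet inflect differently (kabwisveka, riolkarhobv), so the final letter is not what conditions the rule; the second-to-last letter is.
"nafelosb" has second-to-last letter 's'. The stems whose second-to-last letter is 's' (kabwisv → kabwisveka, vekosr → vekosreka, dotasv → dotasveka) add -eka.
So nafelosb → nafelosbeka.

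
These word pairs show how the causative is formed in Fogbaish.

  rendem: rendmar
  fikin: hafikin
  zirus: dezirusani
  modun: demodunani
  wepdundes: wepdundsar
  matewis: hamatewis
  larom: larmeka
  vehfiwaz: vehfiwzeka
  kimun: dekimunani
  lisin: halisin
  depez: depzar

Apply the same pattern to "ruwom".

ruwmeka

"ruwom" has last vowel 'o'. The one such stem in the data (larom → larmeka) deletes the last vowel and adds -eka (as does vehfiwaz), so the same rule applies.
So ruwom → ruwmeka.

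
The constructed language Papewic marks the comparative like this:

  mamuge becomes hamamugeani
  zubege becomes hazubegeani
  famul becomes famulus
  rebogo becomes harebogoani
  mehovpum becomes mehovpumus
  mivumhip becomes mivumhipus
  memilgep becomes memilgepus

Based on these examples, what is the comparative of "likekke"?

"likekke" ends in a vowel. The stems ending in a vowel (mamuge → hamamugeani, rebogo → harebogoani, zubege → hazubegeani) add ha- … -ani around the stem.
The other pattern: stems ending in a consonant add -us.
So likekke → halikekkeani.

halikekkeani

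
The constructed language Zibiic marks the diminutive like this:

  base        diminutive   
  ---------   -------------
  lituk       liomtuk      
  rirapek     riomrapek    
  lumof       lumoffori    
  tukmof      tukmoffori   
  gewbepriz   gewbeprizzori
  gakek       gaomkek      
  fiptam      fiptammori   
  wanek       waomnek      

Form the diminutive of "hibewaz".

lituk and lumof both begin with l- yet inflect differently (liomtuk, lumoffori), so the first letter is not what conditions the rule; the final letter is.
"hibewaz" ends in -z. The one such stem in the data (gewbepriz → gewbeprizzori) doubles the final consonant and adds -ori (as do fiptam, lumof), so the same rule applies.
The other pattern: stems ending in -k insert -om- after the first vowel.
So hibewaz → hibewazzori.

hibewazzori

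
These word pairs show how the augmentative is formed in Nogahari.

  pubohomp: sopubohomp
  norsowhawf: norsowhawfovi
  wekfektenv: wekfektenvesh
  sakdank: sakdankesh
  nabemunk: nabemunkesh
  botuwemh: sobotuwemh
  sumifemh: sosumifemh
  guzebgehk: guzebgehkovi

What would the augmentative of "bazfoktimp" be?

sobazfoktimp

nabemunk and guzebgehk both end in -k yet inflect differently (nabemunkesh, guzebgehkovi), so the final letter is not what conditions the rule; the second-to-last letter is.
"bazfoktimp" has second-to-last letter 'm'. The stems whose second-to-last letter is 'm' (sumifemh → sosumifemh, botuwemh → sobotuwemh, pubohomp → sopubohomp) add the prefix so-.
So bazfoktimp → sobazfoktimp.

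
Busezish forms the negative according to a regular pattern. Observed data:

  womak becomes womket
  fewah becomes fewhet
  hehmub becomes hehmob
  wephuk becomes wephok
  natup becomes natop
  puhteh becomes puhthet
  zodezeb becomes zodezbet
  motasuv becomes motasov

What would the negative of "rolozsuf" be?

"rolozsuf" has last vowel 'u'. The stems whose last vowel is 'u' (natup → natop, wephuk → wephok, hehmub → hehmob) change the last vowel to 'o'.
The other pattern: stems whose last vowel is 'a' or 'e' delete the last vowel and add -et.
So rolozsuf → rolozsof.

rolozsof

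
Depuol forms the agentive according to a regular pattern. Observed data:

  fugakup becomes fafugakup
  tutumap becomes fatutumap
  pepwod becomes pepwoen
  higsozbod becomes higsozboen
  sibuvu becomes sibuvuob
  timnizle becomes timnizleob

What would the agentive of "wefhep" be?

fugakup and sibuvu both have last vowel 'u' yet inflect differently (fafugakup, sibuvuob), so the last vowel is not what conditions the rule; the final letter is.
"wefhep" ends in -p. The stems ending in -p (fugakup → fafugakup, tutumap → fatutumap) add the prefix fa-.
The other patterns: stems ending in -d drop the final letter and add -en; stems ending in -e or -u add -ob.
So wefhep → fawefhep.

fawefhep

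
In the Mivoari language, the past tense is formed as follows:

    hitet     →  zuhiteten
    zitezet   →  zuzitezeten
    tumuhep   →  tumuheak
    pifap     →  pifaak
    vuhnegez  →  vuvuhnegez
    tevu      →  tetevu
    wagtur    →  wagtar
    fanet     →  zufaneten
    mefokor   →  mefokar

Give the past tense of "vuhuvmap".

"vuhuvmap" ends in -p. The stems ending in -p (pifap → pifaak, tumuhep → tumuheak) drop the final letter and add -ak.
So vuhuvmap → vuhuvmaak.

vuhuvmaak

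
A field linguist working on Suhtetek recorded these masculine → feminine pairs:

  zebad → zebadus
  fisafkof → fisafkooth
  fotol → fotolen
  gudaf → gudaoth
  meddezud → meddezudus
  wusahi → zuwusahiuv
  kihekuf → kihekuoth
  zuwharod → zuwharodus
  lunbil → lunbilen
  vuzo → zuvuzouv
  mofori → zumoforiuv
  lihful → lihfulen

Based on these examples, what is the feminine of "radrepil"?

meddezud and lihful both have last vowel 'u' yet inflect differently (meddezudus, lihfulen), so the last vowel is not what conditions the rule; the final letter is.
"radrepil" ends in -l. The stems ending in -l (lihful → lihfulen, lunbil → lunbilen, fotol → fotolen) add -en.
So radrepil → radrepilen.

radrepilen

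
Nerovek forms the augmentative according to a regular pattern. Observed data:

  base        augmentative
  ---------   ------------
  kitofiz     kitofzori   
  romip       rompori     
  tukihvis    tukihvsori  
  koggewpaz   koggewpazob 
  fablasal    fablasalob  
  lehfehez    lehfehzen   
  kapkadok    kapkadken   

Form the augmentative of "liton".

kitofiz and koggewpaz both end in -z yet inflect differently (kitofzori, koggewpazob), so the final letter is not what conditions the rule; the last vowel is.
"liton" has last vowel 'o'. The one such stem in the data (kapkadok → kapkadken) deletes the last vowel and adds -en (as does lehfehez), so the same rule applies.
The other patterns: stems whose last vowel is 'i' delete the last vowel and add -ori; stems whose last vowel is 'a' add -ob.
So liton → litnen.

litnen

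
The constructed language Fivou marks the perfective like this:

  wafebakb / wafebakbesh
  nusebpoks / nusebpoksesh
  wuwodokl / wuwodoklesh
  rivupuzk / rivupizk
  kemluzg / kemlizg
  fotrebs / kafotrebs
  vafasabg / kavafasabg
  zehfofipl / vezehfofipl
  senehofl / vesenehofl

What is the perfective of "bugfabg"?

kabugfabg

nusebpoks and fotrebs both end in -s yet inflect differently (nusebpoksesh, kafotrebs), so the final letter is not what conditions the rule; the second-to-last letter is.
"bugfabg" has second-to-last letter 'b'. The stems whose second-to-last letter is 'b' (fotrebs → kafotrebs, vafasabg → kavafasabg) add the prefix ka-.
The other patterns: stems whose second-to-last letter is 'k' add -esh; stems whose second-to-last letter is 'z' change the last vowel to 'i'; stems whose second-to-last letter is 'f' or 'p' add the prefix ve-.
So bugfabg → kabugfabg.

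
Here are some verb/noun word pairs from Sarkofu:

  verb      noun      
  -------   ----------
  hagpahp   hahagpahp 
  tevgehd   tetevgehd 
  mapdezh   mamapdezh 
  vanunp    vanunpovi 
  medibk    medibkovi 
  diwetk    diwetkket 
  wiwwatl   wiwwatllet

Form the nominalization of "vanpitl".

hagpahp and vanunp both end in -p yet inflect differently (hahagpahp, vanunpovi), so the final letter is not what conditions the rule; the second-to-last letter is.
"vanpitl" has second-to-last letter 't'. The stems whose second-to-last letter is 't' (diwetk → diwetkket, wiwwatl → wiwwatllet) double the final consonant and add -et.
So vanpitl → vanpitllet.

vanpitllet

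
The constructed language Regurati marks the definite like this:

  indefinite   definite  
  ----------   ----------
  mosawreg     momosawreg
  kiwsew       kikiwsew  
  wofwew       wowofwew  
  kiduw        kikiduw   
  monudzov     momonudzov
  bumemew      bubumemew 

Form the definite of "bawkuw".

Every pair shown (mosawreg → momosawreg, kiwsew → kikiwsew, wofwew → wowofwew, …) follows the same rule: repeat the first consonant+vowel as a prefix.
So bawkuw → babawkuw.

babawkuw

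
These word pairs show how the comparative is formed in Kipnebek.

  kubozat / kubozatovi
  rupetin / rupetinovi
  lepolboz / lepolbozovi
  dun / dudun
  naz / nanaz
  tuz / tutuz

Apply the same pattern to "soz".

rupetin and dun both end in -n yet inflect differently (rupetinovi, dudun), so the final letter is not what conditions the rule; the number of vowels is.
"soz" has 1 vowel. The stems with 1 vowel (dun → dudun, naz → nanaz, tuz → tutuz) repeat the first consonant+vowel as a prefix.
So soz → sosoz.

sosoz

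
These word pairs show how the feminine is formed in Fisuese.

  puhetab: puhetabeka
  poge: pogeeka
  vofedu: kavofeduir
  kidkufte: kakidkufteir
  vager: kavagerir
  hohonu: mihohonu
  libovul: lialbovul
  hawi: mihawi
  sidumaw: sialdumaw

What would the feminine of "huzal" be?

mihuzal

vofedu and hohonu both end in -u yet inflect differently (kavofeduir, mihohonu), so the final letter is not what conditions the rule; the first letter is.
"huzal" begins with h-. The stems beginning with h- (hawi → mihawi, hohonu → mihohonu) add the prefix mi-.
So huzal → mihuzal.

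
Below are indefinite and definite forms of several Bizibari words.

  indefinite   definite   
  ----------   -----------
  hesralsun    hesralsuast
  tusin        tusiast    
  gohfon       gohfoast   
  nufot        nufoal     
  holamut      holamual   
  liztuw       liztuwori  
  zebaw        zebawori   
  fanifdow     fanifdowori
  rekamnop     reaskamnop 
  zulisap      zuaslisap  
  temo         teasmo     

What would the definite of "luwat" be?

gohfon and nufot both have last vowel 'o' yet inflect differently (gohfoast, nufoal), so the last vowel is not what conditions the rule; the final letter is.
"luwat" ends in -t. The stems ending in -t (nufot → nufoal, holamut → holamual) drop the final letter and add -al.
So luwat → luwaal.

luwaal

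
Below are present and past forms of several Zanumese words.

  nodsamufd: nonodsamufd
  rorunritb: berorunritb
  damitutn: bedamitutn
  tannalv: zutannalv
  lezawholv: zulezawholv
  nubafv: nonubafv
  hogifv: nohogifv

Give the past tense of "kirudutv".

bekirudutv

hogifv and tannalv both end in -v yet inflect differently (nohogifv, zutannalv), so the final letter is not what conditions the rule; the second-to-last letter is.
"kirudutv" has second-to-last letter 't'. The stems whose second-to-last letter is 't' (rorunritb → berorunritb, damitutn → bedamitutn) add the prefix be-.
So kirudutv → bekirudutv.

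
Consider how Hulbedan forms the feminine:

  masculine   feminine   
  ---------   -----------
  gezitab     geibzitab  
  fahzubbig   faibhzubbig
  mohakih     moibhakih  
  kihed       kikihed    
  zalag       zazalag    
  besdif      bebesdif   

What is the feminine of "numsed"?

fahzubbig and zalag both end in -g yet inflect differently (faibhzubbig, zazalag), so the final letter is not what conditions the rule; the number of vowels is.
"numsed" has 2 vowels. The stems with 2 vowels (kihed → kikihed, zalag → zazalag, besdif → bebesdif) repeat the first consonant+vowel as a prefix.
The other pattern: stems with 3 vowels insert -ib- after the first vowel.
So numsed → nunumsed.

nunumsed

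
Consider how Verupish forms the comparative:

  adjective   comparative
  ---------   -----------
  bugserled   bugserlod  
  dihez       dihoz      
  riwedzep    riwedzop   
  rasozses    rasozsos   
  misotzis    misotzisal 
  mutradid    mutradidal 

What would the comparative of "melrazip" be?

melrazipal

"melrazip" has last vowel 'i'. The stems whose last vowel is 'i' (misotzis → misotzisal, mutradid → mutradidal) add -al.
So melrazip → melrazipal.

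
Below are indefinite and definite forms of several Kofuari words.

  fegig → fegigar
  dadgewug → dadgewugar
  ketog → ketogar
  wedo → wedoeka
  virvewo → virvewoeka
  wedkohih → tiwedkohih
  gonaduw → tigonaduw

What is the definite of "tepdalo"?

ketog and wedo both have last vowel 'o' yet inflect differently (ketogar, wedoeka), so the last vowel is not what conditions the rule; the final letter is.
"tepdalo" ends in -o. The stems ending in -o (wedo → wedoeka, virvewo → virvewoeka) add -eka.
So tepdalo → tepdaloeka.

tepdaloeka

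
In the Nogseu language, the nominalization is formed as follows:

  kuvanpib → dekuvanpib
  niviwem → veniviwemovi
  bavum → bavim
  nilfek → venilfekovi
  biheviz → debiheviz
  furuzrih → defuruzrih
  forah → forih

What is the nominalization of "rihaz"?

niviwem and bavum both end in -m yet inflect differently (veniviwemovi, bavim), so the final letter is not what conditions the rule; the last vowel is.
"rihaz" has last vowel 'a'. The one such stem in the data (forah → forih) changes the last vowel to 'i' (as does bavum), so the same rule applies.
So rihaz → rihiz.

rihiz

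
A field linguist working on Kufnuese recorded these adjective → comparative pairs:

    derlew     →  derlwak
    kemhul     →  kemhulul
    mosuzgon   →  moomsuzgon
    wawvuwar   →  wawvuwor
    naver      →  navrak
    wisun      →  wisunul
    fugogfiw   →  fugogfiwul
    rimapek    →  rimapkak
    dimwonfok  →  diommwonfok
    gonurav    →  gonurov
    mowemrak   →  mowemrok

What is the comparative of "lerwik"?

lerwikul

"lerwik" has last vowel 'i'. The one such stem in the data (fugogfiw → fugogfiwul) adds -ul, so the same rule applies.
The other patterns: stems whose last vowel is 'o' insert -om- after the first vowel; stems whose last vowel is 'a' change the last vowel to 'o'; stems whose last vowel is 'e' delete the last vowel and add -ak.
So lerwik → lerwikul.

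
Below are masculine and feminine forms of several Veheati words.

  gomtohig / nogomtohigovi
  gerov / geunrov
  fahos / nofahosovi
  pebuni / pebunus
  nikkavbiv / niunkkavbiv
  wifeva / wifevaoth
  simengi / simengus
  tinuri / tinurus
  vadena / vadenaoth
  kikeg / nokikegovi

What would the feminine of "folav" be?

"folav" ends in -v. The stems ending in -v (nikkavbiv → niunkkavbiv, gerov → geunrov) insert -un- after the first vowel.
The other patterns: stems ending in -i drop the final letter and add -us; stems ending in -a add -oth; stems ending in -g or -s add no- … -ovi around the stem.
So folav → founlav.

founlav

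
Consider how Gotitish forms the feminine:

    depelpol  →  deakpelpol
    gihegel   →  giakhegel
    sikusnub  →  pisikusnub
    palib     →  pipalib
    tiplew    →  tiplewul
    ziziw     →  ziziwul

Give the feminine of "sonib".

pisonib

palib and ziziw both have last vowel 'i' yet inflect differently (pipalib, ziziwul), so the last vowel is not what conditions the rule; the final letter is.
"sonib" ends in -b. The stems ending in -b (sikusnub → pisikusnub, palib → pipalib) add the prefix pi-.
So sonib → pisonib.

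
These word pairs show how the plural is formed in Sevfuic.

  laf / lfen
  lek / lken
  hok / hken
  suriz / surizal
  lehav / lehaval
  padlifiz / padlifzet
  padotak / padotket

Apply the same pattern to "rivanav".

suriz and padlifiz both end in -z yet inflect differently (surizal, padlifzet), so the final letter is not what conditions the rule; the number of vowels is.
"rivanav" has 3 vowels. The stems with 3 vowels (padlifiz → padlifzet, padotak → padotket) delete the last vowel and add -et.
So rivanav → rivanvet.

rivanvet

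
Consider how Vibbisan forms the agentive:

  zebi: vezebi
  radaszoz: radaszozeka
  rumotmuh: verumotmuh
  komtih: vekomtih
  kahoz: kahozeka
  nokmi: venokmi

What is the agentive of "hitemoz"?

radaszoz and rumotmuh both begin with r- yet inflect differently (radaszozeka, verumotmuh), so the first letter is not what conditions the rule; the final letter is.
"hitemoz" ends in -z. The stems ending in -z (kahoz → kahozeka, radaszoz → radaszozeka) add -eka.
The other pattern: stems ending in -h or -i add the prefix ve-.
So hitemoz → hitemozeka.

hitemozeka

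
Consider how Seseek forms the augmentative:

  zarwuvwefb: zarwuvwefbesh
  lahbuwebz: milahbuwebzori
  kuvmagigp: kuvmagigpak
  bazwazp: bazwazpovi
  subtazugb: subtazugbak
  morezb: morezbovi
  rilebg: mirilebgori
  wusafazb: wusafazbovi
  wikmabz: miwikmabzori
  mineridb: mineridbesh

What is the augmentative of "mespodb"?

bazwazp and kuvmagigp both end in -p yet inflect differently (bazwazpovi, kuvmagigpak), so the final letter is not what conditions the rule; the second-to-last letter is.
"mespodb" has second-to-last letter 'd'. The one such stem in the data (mineridb → mineridbesh) adds -esh, so the same rule applies.
The other patterns: stems whose second-to-last letter is 'z' add -ovi; stems whose second-to-last letter is 'g' add -ak; stems whose second-to-last letter is 'b' add mi- … -ori around the stem.
So mespodb → mespodbesh.

mespodbesh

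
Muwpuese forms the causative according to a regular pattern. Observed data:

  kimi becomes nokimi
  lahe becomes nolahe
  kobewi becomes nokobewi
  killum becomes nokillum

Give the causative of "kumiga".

nokumiga

Every pair shown (kimi → nokimi, lahe → nolahe, kobewi → nokobewi, …) follows the same rule: add the prefix no-.
So kumiga → nokumiga.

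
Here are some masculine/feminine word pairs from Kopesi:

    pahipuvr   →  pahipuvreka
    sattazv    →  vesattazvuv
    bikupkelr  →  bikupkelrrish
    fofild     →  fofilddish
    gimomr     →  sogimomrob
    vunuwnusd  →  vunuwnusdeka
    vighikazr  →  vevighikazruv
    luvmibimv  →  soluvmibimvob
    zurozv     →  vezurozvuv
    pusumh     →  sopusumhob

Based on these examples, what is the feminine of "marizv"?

vemarizvuv

luvmibimv and sattazv both end in -v yet inflect differently (soluvmibimvob, vesattazvuv), so the final letter is not what conditions the rule; the second-to-last letter is.
"marizv" has second-to-last letter 'z'. The stems whose second-to-last letter is 'z' (sattazv → vesattazvuv, zurozv → vezurozvuv, vighikazr → vevighikazruv) add ve- … -uv around the stem.
So marizv → vemarizvuv.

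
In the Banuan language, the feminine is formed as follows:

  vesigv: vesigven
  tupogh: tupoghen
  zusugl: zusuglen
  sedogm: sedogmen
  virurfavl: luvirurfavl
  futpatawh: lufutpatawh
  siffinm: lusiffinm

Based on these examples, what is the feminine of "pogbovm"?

lupogbovm

zusugl and virurfavl both end in -l yet inflect differently (zusuglen, luvirurfavl), so the final letter is not what conditions the rule; the second-to-last letter is.
"pogbovm" has second-to-last letter 'v'. The one such stem in the data (virurfavl → luvirurfavl) adds the prefix lu-, so the same rule applies.
The other pattern: stems whose second-to-last letter is 'g' add -en.
So pogbovm → lupogbovm.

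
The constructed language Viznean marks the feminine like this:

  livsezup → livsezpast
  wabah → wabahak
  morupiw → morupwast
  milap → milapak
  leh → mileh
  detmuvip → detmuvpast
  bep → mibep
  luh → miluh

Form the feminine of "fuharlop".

fuharlpast

bep and milap both end in -p yet inflect differently (mibep, milapak), so the final letter is not what conditions the rule; the number of vowels is.
"fuharlop" has 3 vowels. The stems with 3 vowels (livsezup → livsezpast, detmuvip → detmuvpast, morupiw → morupwast) delete the last vowel and add -ast.
The other patterns: stems with 1 vowel add the prefix mi-; stems with 2 vowels add -ak.
So fuharlop → fuharlpast.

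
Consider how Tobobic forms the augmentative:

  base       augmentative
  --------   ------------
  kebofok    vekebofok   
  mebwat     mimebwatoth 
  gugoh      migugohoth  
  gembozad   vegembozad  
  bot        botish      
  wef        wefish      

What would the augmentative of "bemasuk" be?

bot and mebwat both end in -t yet inflect differently (botish, mimebwatoth), so the final letter is not what conditions the rule; the number of vowels is.
"bemasuk" has 3 vowels. The stems with 3 vowels (kebofok → vekebofok, gembozad → vegembozad) add the prefix ve-.
So bemasuk → vebemasuk.

vebemasuk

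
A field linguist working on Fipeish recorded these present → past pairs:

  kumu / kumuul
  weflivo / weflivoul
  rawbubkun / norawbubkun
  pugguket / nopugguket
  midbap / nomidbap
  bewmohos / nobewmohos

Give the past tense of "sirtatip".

nosirtatip

kumu and rawbubkun both have last vowel 'u' yet inflect differently (kumuul, norawbubkun), so the last vowel is not what conditions the rule; whether the stem ends in a vowel or a consonant is.
"sirtatip" ends in a consonant. The stems ending in a consonant (rawbubkun → norawbubkun, pugguket → nopugguket, midbap → nomidbap) add the prefix no-.
The other pattern: stems ending in a vowel add -ul.
So sirtatip → nosirtatip.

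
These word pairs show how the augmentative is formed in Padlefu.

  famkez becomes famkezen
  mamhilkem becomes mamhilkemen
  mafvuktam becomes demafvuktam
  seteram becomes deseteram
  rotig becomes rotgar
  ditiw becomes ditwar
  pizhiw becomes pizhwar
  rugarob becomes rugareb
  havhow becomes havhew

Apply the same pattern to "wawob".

mamhilkem and mafvuktam both end in -m yet inflect differently (mamhilkemen, demafvuktam), so the final letter is not what conditions the rule; the last vowel is.
"wawob" has last vowel 'o'. The stems whose last vowel is 'o' (rugarob → rugareb, havhow → havhew) change the last vowel to 'e'.
So wawob → waweb.

waweb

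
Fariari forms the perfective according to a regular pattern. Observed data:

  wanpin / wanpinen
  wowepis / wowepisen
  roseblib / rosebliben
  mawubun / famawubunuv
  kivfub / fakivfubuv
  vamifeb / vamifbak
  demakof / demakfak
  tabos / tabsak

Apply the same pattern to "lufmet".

lufmtak

wanpin and mawubun both end in -n yet inflect differently (wanpinen, famawubunuv), so the final letter is not what conditions the rule; the last vowel is.
"lufmet" has last vowel 'e'. The one such stem in the data (vamifeb → vamifbak) deletes the last vowel and adds -ak (as do demakof, tabos), so the same rule applies.
The other patterns: stems whose last vowel is 'i' add -en; stems whose last vowel is 'u' add fa- … -uv around the stem.
So lufmet → lufmtak.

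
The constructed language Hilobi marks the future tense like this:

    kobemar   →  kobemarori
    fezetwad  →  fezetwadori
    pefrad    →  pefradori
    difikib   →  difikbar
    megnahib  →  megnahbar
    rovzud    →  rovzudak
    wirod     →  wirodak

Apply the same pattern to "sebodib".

sebodbar

fezetwad and rovzud both end in -d yet inflect differently (fezetwadori, rovzudak), so the final letter is not what conditions the rule; the last vowel is.
"sebodib" has last vowel 'i'. The stems whose last vowel is 'i' (difikib → difikbar, megnahib → megnahbar) delete the last vowel and add -ar.
The other patterns: stems whose last vowel is 'a' add -ori; stems whose last vowel is 'o' or 'u' add -ak.
So sebodib → sebodbar.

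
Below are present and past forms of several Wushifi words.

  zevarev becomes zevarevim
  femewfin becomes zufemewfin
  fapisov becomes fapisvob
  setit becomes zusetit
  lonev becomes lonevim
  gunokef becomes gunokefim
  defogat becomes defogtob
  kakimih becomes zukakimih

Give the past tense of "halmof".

setit and defogat both end in -t yet inflect differently (zusetit, defogtob), so the final letter is not what conditions the rule; the last vowel is.
"halmof" has last vowel 'o'. The one such stem in the data (fapisov → fapisvob) deletes the last vowel and adds -ob (as does defogat), so the same rule applies.
The other patterns: stems whose last vowel is 'i' add the prefix zu-; stems whose last vowel is 'e' add -im.
So halmof → halmfob.

halmfob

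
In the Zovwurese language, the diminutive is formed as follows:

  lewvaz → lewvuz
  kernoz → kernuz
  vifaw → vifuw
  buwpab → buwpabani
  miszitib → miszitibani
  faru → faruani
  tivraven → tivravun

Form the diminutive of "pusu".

pusuani

buwpab and vifaw both have last vowel 'a' yet inflect differently (buwpabani, vifuw), so the last vowel is not what conditions the rule; the final letter is.
"pusu" ends in -u. The one such stem in the data (faru → faruani) adds -ani, so the same rule applies.
The other pattern: stems ending in -n, -w or -z change the last vowel to 'u'.
So pusu → pusuani.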